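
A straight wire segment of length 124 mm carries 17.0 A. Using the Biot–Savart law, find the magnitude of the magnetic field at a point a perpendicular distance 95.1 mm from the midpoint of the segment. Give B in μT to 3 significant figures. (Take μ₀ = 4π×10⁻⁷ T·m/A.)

For a finite straight segment, B = (μ₀I/4πd)(sinθ₁ + sinθ₂), where θ₁, θ₂ are the angles from the perpendicular to each end.
The perpendicular from the point meets the wire at its midpoint, so each end is L/2 = 0.062 m away along the wire.
sinθ₁ = 0.062/√(0.062²+0.0951²) = 0.5461; sinθ₂ = 0.062/√(0.062²+0.0951²) = 0.5461.
B = (4π×10⁻⁷ × 17.0) / (4π × 0.0951) × (0.5461 + 0.5461) = 1.95×10⁻⁵ T.

B ≈ 19.5 μT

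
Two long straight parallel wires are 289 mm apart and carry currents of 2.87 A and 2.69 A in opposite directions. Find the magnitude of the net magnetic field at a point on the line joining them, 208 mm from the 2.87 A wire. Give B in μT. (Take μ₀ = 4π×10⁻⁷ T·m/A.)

Each long wire gives B = μ₀I/(2πd). Distances are d₁ = 0.208 m and d₂ = 0.081 m.
B₁ = 2.76×10⁻⁶ T, B₂ = 6.64×10⁻⁶ T.
Between antiparallel currents both contributions point the same way, so they add. B = B₁ + B₂ = 2.76×10⁻⁶ + 6.64×10⁻⁶ = 9.40×10⁻⁶ T.

B ≈ 9.40 μT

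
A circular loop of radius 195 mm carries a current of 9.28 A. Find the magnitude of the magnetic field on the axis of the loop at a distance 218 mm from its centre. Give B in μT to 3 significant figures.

On the axis of a circular loop, B = μ₀IR² / [2(R²+z²)^(3/2)].
R² + z² = (0.195)² + (0.218)² = 0.08555 m², and (R²+z²)^(3/2) = 2.50×10⁻² m³.
B = (4π×10⁻⁷ × 9.28 × 0.03803) / (2 × 2.50×10⁻²) = 8.86×10⁻⁶ T.

B ≈ 8.86 μT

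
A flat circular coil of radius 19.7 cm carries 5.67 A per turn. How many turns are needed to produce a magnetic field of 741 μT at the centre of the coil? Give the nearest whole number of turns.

For an N-turn coil, B = Nμ₀I/(2R). A single turn gives B₁ = 1.81×10⁻⁵ T with R = 0.197 m.
N = B/B₁ = 7.41×10⁻⁴ / 1.81×10⁻⁵ = 40.98.

N = 41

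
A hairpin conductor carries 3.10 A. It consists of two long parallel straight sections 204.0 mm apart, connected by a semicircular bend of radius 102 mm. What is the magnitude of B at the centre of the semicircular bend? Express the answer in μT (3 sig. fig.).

The semicircular arc contributes B_arc = μ₀I·π/(4πR) = μ₀I/(4R) = 9.55×10⁻⁶ T.
Each semi-infinite lead is at perpendicular distance R = 0.102 m from the centre, with the perpendicular foot at its near end, so it contributes μ₀I/(4πR); both point the same way, together 6.08×10⁻⁶ T.
Arc and leads all point the same direction: B = 9.55×10⁻⁶ + 6.08×10⁻⁶ = 1.56×10⁻⁵ T.

B ≈ 15.6 μT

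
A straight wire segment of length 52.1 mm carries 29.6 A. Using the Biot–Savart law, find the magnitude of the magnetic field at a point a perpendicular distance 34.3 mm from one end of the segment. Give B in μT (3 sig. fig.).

For a finite straight segment, B = (μ₀I/4πd)(sinθ₁ + sinθ₂), where θ₁, θ₂ are the angles from the perpendicular to each end.
The perpendicular foot is at one end, so the two end-offsets along the wire are 0 and L = 0.0521 m.
sinθ₁ = 0/√(0²+0.0343²) = 0.0000; sinθ₂ = 0.0521/√(0.0521²+0.0343²) = 0.8352.
B = (4π×10⁻⁷ × 29.6) / (4π × 0.0343) × (0.0000 + 0.8352) = 7.21×10⁻⁵ T.

B ≈ 72.1 μT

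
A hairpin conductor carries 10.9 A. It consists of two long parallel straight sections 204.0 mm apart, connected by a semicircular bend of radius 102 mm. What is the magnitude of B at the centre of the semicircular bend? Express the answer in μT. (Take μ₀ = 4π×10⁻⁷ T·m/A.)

The semicircular arc contributes B_arc = μ₀I·π/(4πR) = μ₀I/(4R) = 3.36×10⁻⁵ T.
Each semi-infinite lead is at perpendicular distance R = 0.102 m from the centre, with the perpendicular foot at its near end, so it contributes μ₀I/(4πR); both point the same way, together 2.14×10⁻⁵ T.
Arc and leads all point the same direction: B = 3.36×10⁻⁵ + 2.14×10⁻⁵ = 5.49×10⁻⁵ T.

B ≈ 54.9 μT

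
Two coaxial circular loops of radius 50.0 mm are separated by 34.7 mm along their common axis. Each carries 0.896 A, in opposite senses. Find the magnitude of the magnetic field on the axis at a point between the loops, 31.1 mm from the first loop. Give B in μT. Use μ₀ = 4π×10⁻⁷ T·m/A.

B ≈ 4.28 μT

Each loop contributes B = μ₀IR²/[2(R²+z²)^(3/2)] on the axis, with z measured from that loop.
Loop 1 (z = 0.0311 m): B₁ = 6.89×10⁻⁶ T. Loop 2 (z = 0.0036 m): B₂ = 1.12×10⁻⁵ T.
The fields oppose: B = |B₁ − B₂| = 4.28×10⁻⁶ T.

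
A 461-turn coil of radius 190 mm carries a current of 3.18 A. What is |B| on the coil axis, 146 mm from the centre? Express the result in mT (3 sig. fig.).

B ≈ 2.42 mT

For an N-turn flat coil, B = Nμ₀IR²/[2(R²+z²)^(3/2)] with R = 0.19 m, z = 0.146 m.
B = 461 × 5.24×10⁻⁶ T = 2.42×10⁻³ T.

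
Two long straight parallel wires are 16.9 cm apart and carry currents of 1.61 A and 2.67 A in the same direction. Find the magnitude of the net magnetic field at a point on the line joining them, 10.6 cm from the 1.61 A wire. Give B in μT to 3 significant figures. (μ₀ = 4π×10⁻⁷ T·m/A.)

B ≈ 5.44 μT

Each long wire gives B = μ₀I/(2πd). Distances are d₁ = 0.106 m and d₂ = 0.063 m.
B₁ = 3.04×10⁻⁶ T, B₂ = 8.48×10⁻⁶ T.
Between parallel currents the two contributions point in opposite directions, so they subtract. B = |B₁ − B₂| = |3.04×10⁻⁶ − 8.48×10⁻⁶| = 5.44×10⁻⁶ T.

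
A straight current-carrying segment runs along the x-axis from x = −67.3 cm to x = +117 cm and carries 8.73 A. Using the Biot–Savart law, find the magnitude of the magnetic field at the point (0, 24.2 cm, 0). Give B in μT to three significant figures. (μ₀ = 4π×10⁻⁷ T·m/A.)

For a finite straight segment, B = (μ₀I/4πd)(sinθ₁ + sinθ₂), where θ₁, θ₂ are the angles from the perpendicular to each end.
The perpendicular distance is d = 0.242 m; the end-offsets along the wire are a = 0.673 m and b = 1.17 m.
sinθ₁ = 0.673/√(0.673²+0.242²) = 0.9410; sinθ₂ = 1.17/√(1.17²+0.242²) = 0.9793.
B = (4π×10⁻⁷ × 8.73) / (4π × 0.242) × (0.9410 + 0.9793) = 6.93×10⁻⁶ T.

B ≈ 6.93 μT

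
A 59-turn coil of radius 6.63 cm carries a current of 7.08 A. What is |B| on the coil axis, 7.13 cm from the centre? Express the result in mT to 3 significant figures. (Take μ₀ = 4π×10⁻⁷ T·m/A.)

For an N-turn flat coil, B = Nμ₀IR²/[2(R²+z²)^(3/2)] with R = 0.0663 m, z = 0.0713 m.
B = 59 × 2.12×10⁻⁵ T = 1.25×10⁻³ T.

B ≈ 1.25 mT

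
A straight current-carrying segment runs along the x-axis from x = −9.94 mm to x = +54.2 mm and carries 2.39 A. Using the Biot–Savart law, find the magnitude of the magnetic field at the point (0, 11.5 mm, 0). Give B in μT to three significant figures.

For a finite straight segment, B = (μ₀I/4πd)(sinθ₁ + sinθ₂), where θ₁, θ₂ are the angles from the perpendicular to each end.
The perpendicular distance is d = 0.0115 m; the end-offsets along the wire are a = 0.00994 m and b = 0.0542 m.
sinθ₁ = 0.00994/√(0.00994²+0.0115²) = 0.6539; sinθ₂ = 0.0542/√(0.0542²+0.0115²) = 0.9782.
B = (4π×10⁻⁷ × 2.39) / (4π × 0.0115) × (0.6539 + 0.9782) = 3.39×10⁻⁵ T.

B ≈ 33.9 μT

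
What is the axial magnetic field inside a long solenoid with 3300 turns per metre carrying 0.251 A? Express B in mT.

Inside a long solenoid, B = μ₀nI with n = 3300 turns/m.
B = 4π×10⁻⁷ × 3300 × 0.251 = 1.04×10⁻³ T.

B ≈ 1.04 mT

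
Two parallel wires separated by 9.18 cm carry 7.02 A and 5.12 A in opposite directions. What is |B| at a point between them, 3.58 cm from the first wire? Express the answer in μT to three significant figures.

B ≈ 57.5 μT

Each long wire gives B = μ₀I/(2πd). Distances are d₁ = 0.0358 m and d₂ = 0.056 m.
B₁ = 3.92×10⁻⁵ T, B₂ = 1.83×10⁻⁵ T.
Between antiparallel currents both contributions point the same way, so they add. B = B₁ + B₂ = 3.92×10⁻⁵ + 1.83×10⁻⁵ = 5.75×10⁻⁵ T.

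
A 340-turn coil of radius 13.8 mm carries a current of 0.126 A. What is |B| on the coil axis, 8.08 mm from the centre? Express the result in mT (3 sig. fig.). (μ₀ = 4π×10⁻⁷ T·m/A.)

B ≈ 1.25 mT

For an N-turn flat coil, B = Nμ₀IR²/[2(R²+z²)^(3/2)] with R = 0.0138 m, z = 0.00808 m.
B = 340 × 3.69×10⁻⁶ T = 1.25×10⁻³ T.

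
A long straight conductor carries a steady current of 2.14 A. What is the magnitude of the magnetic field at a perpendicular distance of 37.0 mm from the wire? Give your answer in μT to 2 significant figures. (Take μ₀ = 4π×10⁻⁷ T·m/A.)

For an infinitely long straight wire, B = μ₀I/(2πd).
B = (4π×10⁻⁷ × 2.14) / (2π × 0.037) = 1.16×10⁻⁵ T.

B ≈ 12 μT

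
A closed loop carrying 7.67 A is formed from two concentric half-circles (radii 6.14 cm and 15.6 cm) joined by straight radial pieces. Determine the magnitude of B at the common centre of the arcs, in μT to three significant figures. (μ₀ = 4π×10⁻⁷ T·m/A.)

The radial connectors point toward the centre, so dl × r̂ = 0 and they contribute nothing.
Each semicircle gives μ₀I/(4R): inner arc 3.92×10⁻⁵ T, outer arc 1.54×10⁻⁵ T.
The two arcs carry current in opposite angular senses, so their fields oppose: B = |3.92×10⁻⁵ − 1.54×10⁻⁵| = 2.38×10⁻⁵ T.

B ≈ 23.8 μT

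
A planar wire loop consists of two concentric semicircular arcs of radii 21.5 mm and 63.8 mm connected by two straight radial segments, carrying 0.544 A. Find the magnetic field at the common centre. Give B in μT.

B ≈ 5.27 μT

The radial connectors point toward the centre, so dl × r̂ = 0 and they contribute nothing.
Each semicircle gives μ₀I/(4R): inner arc 7.95×10⁻⁶ T, outer arc 2.68×10⁻⁶ T.
The two arcs carry current in opposite angular senses, so their fields oppose: B = |7.95×10⁻⁶ − 2.68×10⁻⁶| = 5.27×10⁻⁶ T.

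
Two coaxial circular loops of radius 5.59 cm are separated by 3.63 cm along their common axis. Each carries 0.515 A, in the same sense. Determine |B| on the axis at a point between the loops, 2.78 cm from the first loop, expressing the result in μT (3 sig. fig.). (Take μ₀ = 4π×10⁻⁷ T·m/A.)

B ≈ 9.75 μT

Each loop contributes B = μ₀IR²/[2(R²+z²)^(3/2)] on the axis, with z measured from that loop.
Loop 1 (z = 0.0278 m): B₁ = 4.16×10⁻⁶ T. Loop 2 (z = 0.0085 m): B₂ = 5.59×10⁻⁶ T.
The fields add: B = B₁ + B₂ = 9.75×10⁻⁶ T.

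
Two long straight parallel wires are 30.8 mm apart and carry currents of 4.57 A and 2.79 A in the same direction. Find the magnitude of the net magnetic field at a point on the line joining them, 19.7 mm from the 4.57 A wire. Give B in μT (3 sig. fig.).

Each long wire gives B = μ₀I/(2πd). Distances are d₁ = 0.0197 m and d₂ = 0.0111 m.
B₁ = 4.64×10⁻⁵ T, B₂ = 5.03×10⁻⁵ T.
Between parallel currents the two contributions point in opposite directions, so they subtract. B = |B₁ − B₂| = |4.64×10⁻⁵ − 5.03×10⁻⁵| = 3.87×10⁻⁶ T.

B ≈ 3.87 μT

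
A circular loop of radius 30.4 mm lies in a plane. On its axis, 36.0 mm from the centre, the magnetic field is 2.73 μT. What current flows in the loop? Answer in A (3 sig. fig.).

On the axis of a loop, B = μ₀IR²/[2(R²+z²)^(3/2)], so I = 2B(R²+z²)^(3/2)/(μ₀R²).
R² + z² = 0.0009242 + 0.001296 = 0.00222 m²; raised to 3/2 gives 1.05×10⁻⁴ m³.
I = 2 × 2.73×10⁻⁶ × 1.05×10⁻⁴ / (1.26×10⁻⁶ × 0.0009242) = 0.492 A.

I ≈ 0.492 A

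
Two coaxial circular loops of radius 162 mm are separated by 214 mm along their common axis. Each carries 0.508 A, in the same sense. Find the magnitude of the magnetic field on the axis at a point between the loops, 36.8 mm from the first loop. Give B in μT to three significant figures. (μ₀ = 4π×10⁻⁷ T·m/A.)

B ≈ 2.43 μT

Each loop contributes B = μ₀IR²/[2(R²+z²)^(3/2)] on the axis, with z measured from that loop.
Loop 1 (z = 0.0368 m): B₁ = 1.83×10⁻⁶ T. Loop 2 (z = 0.1772 m): B₂ = 6.05×10⁻⁷ T.
The fields add: B = B₁ + B₂ = 2.43×10⁻⁶ T.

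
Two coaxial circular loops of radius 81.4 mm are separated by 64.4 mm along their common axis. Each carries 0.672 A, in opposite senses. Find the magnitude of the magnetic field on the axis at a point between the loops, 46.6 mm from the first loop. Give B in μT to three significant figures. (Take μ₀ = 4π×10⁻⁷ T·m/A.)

B ≈ 1.45 μT

Each loop contributes B = μ₀IR²/[2(R²+z²)^(3/2)] on the axis, with z measured from that loop.
Loop 1 (z = 0.0466 m): B₁ = 3.39×10⁻⁶ T. Loop 2 (z = 0.0178 m): B₂ = 4.84×10⁻⁶ T.
The fields oppose: B = |B₁ − B₂| = 1.45×10⁻⁶ T.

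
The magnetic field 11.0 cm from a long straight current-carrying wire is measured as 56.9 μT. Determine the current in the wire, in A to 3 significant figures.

I ≈ 31.3 A

For a long straight wire B = μ₀I/(2πd), so I = 2πdB/μ₀.
I = 2π × 0.11 × 5.69×10⁻⁵ / (4π×10⁻⁷) = 31.3 A.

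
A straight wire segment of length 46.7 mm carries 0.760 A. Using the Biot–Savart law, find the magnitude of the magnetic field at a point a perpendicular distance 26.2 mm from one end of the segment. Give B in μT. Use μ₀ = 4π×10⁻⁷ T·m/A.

For a finite straight segment, B = (μ₀I/4πd)(sinθ₁ + sinθ₂), where θ₁, θ₂ are the angles from the perpendicular to each end.
The perpendicular foot is at one end, so the two end-offsets along the wire are 0 and L = 0.0467 m.
sinθ₁ = 0/√(0²+0.0262²) = 0.0000; sinθ₂ = 0.0467/√(0.0467²+0.0262²) = 0.8721.
B = (4π×10⁻⁷ × 0.760) / (4π × 0.0262) × (0.0000 + 0.8721) = 2.53×10⁻⁶ T.

B ≈ 2.53 μT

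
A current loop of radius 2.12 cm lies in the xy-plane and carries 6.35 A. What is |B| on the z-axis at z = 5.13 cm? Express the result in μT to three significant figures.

On the axis of a circular loop, B = μ₀IR² / [2(R²+z²)^(3/2)].
R² + z² = (0.0212)² + (0.0513)² = 0.003081 m², and (R²+z²)^(3/2) = 1.71×10⁻⁴ m³.
B = (4π×10⁻⁷ × 6.35 × 0.0004494) / (2 × 1.71×10⁻⁴) = 1.05×10⁻⁵ T.

B ≈ 10.5 μT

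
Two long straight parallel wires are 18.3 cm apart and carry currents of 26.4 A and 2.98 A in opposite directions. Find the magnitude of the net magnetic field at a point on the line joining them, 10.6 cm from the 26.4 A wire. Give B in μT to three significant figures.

B ≈ 57.6 μT

Each long wire gives B = μ₀I/(2πd). Distances are d₁ = 0.106 m and d₂ = 0.077 m.
B₁ = 4.98×10⁻⁵ T, B₂ = 7.74×10⁻⁶ T.
Between antiparallel currents both contributions point the same way, so they add. B = B₁ + B₂ = 4.98×10⁻⁵ + 7.74×10⁻⁶ = 5.76×10⁻⁵ T.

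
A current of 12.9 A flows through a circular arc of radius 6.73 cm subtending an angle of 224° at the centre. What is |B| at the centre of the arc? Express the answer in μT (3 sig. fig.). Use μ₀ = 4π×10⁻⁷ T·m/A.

The Biot–Savart field of a circular arc at its centre is B = μ₀Iφ/(4πR), with φ = 3.91 rad.
B = (4π×10⁻⁷ × 12.9 × 3.91) / (4π × 0.0673) = 7.49×10⁻⁵ T.

B ≈ 74.9 μT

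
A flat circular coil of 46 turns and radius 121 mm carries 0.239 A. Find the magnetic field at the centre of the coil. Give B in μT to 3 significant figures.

For an N-turn flat coil, B = Nμ₀I/(2R) with R = 0.121 m.
B = 46 × 1.24×10⁻⁶ T = 5.71×10⁻⁵ T.

B ≈ 57.1 μT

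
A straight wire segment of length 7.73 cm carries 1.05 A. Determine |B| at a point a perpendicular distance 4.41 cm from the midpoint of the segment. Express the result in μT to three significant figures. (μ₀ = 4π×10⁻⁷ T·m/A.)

For a finite straight segment, B = (μ₀I/4πd)(sinθ₁ + sinθ₂), where θ₁, θ₂ are the angles from the perpendicular to each end.
The perpendicular from the point meets the wire at its midpoint, so each end is L/2 = 0.03865 m away along the wire.
sinθ₁ = 0.03865/√(0.03865²+0.0441²) = 0.6591; sinθ₂ = 0.03865/√(0.03865²+0.0441²) = 0.6591.
B = (4π×10⁻⁷ × 1.05) / (4π × 0.0441) × (0.6591 + 0.6591) = 3.14×10⁻⁶ T.

B ≈ 3.14 μT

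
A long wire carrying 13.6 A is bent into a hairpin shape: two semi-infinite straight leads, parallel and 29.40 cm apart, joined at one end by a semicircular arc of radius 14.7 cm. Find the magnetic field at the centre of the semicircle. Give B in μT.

The semicircular arc contributes B_arc = μ₀I·π/(4πR) = μ₀I/(4R) = 2.91×10⁻⁵ T.
Each semi-infinite lead is at perpendicular distance R = 0.147 m from the centre, with the perpendicular foot at its near end, so it contributes μ₀I/(4πR); both point the same way, together 1.85×10⁻⁵ T.
Arc and leads all point the same direction: B = 2.91×10⁻⁵ + 1.85×10⁻⁵ = 4.76×10⁻⁵ T.

B ≈ 47.6 μT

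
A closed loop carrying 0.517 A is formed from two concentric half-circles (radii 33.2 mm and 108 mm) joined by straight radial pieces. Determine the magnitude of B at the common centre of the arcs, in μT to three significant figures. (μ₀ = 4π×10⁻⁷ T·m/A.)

B ≈ 3.39 μT

The radial connectors point toward the centre, so dl × r̂ = 0 and they contribute nothing.
Each semicircle gives μ₀I/(4R): inner arc 4.89×10⁻⁶ T, outer arc 1.50×10⁻⁶ T.
The two arcs carry current in opposite angular senses, so their fields oppose: B = |4.89×10⁻⁶ − 1.50×10⁻⁶| = 3.39×10⁻⁶ T.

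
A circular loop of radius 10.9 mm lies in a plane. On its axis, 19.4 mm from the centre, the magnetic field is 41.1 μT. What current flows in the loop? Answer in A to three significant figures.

On the axis of a loop, B = μ₀IR²/[2(R²+z²)^(3/2)], so I = 2B(R²+z²)^(3/2)/(μ₀R²).
R² + z² = 0.0001188 + 0.0003764 = 0.0004952 m²; raised to 3/2 gives 1.10×10⁻⁵ m³.
I = 2 × 4.11×10⁻⁵ × 1.10×10⁻⁵ / (1.26×10⁻⁶ × 0.0001188) = 6.07 A.

I ≈ 6.07 A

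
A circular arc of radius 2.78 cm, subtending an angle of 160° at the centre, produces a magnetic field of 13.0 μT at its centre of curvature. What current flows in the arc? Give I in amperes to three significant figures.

I ≈ 1.29 A

For a circular arc, B = μ₀Iφ/(4πR) with φ in radians; here φ = 2.793 rad.
So I = 4πRB/(μ₀φ) = 4π × 0.0278 × 1.30×10⁻⁵ / (4π×10⁻⁷ × 2.793) = 1.29 A.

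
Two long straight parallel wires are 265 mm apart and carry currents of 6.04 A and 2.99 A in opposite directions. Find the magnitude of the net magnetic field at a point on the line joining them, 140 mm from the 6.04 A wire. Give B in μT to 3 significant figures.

B ≈ 13.4 μT

Each long wire gives B = μ₀I/(2πd). Distances are d₁ = 0.14 m and d₂ = 0.125 m.
B₁ = 8.63×10⁻⁶ T, B₂ = 4.78×10⁻⁶ T.
Between antiparallel currents both contributions point the same way, so they add. B = B₁ + B₂ = 8.63×10⁻⁶ + 4.78×10⁻⁶ = 1.34×10⁻⁵ T.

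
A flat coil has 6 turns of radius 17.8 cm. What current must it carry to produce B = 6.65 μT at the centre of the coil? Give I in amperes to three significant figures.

I ≈ 0.314 A

For an N-turn coil, B = Nμ₀I/(2R) with R = 0.178 m, so I = 2RB/(Nμ₀) = 2 × 0.178 × 6.65×10⁻⁶ / (6 × 4π×10⁻⁷) = 0.314 A.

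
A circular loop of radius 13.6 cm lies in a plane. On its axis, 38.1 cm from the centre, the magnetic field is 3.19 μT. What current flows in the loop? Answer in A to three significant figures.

I ≈ 18.2 A

On the axis of a loop, B = μ₀IR²/[2(R²+z²)^(3/2)], so I = 2B(R²+z²)^(3/2)/(μ₀R²).
R² + z² = 0.0185 + 0.1452 = 0.1637 m²; raised to 3/2 gives 6.62×10⁻² m³.
I = 2 × 3.19×10⁻⁶ × 6.62×10⁻² / (1.26×10⁻⁶ × 0.0185) = 18.2 A.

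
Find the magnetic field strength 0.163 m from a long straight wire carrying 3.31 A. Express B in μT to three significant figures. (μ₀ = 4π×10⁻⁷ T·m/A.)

B ≈ 4.06 μT

For an infinitely long straight wire, B = μ₀I/(2πd).
B = (4π×10⁻⁷ × 3.31) / (2π × 0.163) = 4.06×10⁻⁶ T.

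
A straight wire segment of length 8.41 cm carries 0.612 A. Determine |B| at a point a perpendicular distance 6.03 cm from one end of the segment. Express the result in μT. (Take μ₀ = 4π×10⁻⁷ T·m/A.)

For a finite straight segment, B = (μ₀I/4πd)(sinθ₁ + sinθ₂), where θ₁, θ₂ are the angles from the perpendicular to each end.
The perpendicular foot is at one end, so the two end-offsets along the wire are 0 and L = 0.0841 m.
sinθ₁ = 0/√(0²+0.0603²) = 0.0000; sinθ₂ = 0.0841/√(0.0841²+0.0603²) = 0.8127.
B = (4π×10⁻⁷ × 0.612) / (4π × 0.0603) × (0.0000 + 0.8127) = 8.25×10⁻⁷ T.

B ≈ 0.825 μT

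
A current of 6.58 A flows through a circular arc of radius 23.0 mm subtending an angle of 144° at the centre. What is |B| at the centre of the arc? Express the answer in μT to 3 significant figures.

B ≈ 71.9 μT

The Biot–Savart field of a circular arc at its centre is B = μ₀Iφ/(4πR), with φ = 2.513 rad.
B = (4π×10⁻⁷ × 6.58 × 2.513) / (4π × 0.023) = 7.19×10⁻⁵ T.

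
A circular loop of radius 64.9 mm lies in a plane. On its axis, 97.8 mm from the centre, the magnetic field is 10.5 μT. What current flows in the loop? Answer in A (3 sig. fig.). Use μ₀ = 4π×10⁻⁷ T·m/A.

On the axis of a loop, B = μ₀IR²/[2(R²+z²)^(3/2)], so I = 2B(R²+z²)^(3/2)/(μ₀R²).
R² + z² = 0.004212 + 0.009565 = 0.01378 m²; raised to 3/2 gives 1.62×10⁻³ m³.
I = 2 × 1.05×10⁻⁵ × 1.62×10⁻³ / (1.26×10⁻⁶ × 0.004212) = 6.42 A.

I ≈ 6.42 A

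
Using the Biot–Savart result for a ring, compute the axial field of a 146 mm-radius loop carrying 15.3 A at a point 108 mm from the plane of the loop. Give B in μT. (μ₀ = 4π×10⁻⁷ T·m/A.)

B ≈ 34.2 μT

On the axis of a circular loop, B = μ₀IR² / [2(R²+z²)^(3/2)].
R² + z² = (0.146)² + (0.108)² = 0.03298 m², and (R²+z²)^(3/2) = 5.99×10⁻³ m³.
B = (4π×10⁻⁷ × 15.3 × 0.02132) / (2 × 5.99×10⁻³) = 3.42×10⁻⁵ T.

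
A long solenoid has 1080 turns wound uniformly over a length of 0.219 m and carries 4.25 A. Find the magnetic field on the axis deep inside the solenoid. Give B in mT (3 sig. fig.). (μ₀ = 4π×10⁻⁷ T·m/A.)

B ≈ 26.3 mT

Inside a long solenoid, B = μ₀nI with n = 4932 turns/m.
B = 4π×10⁻⁷ × 4932 × 4.25 = 2.63×10⁻² T.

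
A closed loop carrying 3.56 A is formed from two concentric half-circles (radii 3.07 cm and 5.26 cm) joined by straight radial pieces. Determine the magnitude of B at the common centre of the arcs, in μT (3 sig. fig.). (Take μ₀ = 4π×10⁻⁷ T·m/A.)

B ≈ 15.2 μT

The radial connectors point toward the centre, so dl × r̂ = 0 and they contribute nothing.
Each semicircle gives μ₀I/(4R): inner arc 3.64×10⁻⁵ T, outer arc 2.13×10⁻⁵ T.
The two arcs carry current in opposite angular senses, so their fields oppose: B = |3.64×10⁻⁵ − 2.13×10⁻⁵| = 1.52×10⁻⁵ T.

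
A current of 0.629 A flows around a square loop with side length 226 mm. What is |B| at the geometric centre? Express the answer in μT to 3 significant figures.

Each side is a finite straight segment at perpendicular distance d = a/(2 tan(π/4)) = 0.113 m from the centre, with end-angles ±π/4.
One side contributes B₁ = (μ₀I/4πd)·2 sin(π/4) = 7.87×10⁻⁷ T.
All 4 sides add in the same direction: B = 4 × 7.87×10⁻⁷ = 3.15×10⁻⁶ T.

B ≈ 3.15 μT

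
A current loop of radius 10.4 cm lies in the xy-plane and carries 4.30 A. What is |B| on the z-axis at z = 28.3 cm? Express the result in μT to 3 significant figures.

On the axis of a circular loop, B = μ₀IR² / [2(R²+z²)^(3/2)].
R² + z² = (0.104)² + (0.283)² = 0.09091 m², and (R²+z²)^(3/2) = 2.74×10⁻² m³.
B = (4π×10⁻⁷ × 4.30 × 0.01082) / (2 × 2.74×10⁻²) = 1.07×10⁻⁶ T.

B ≈ 1.07 μT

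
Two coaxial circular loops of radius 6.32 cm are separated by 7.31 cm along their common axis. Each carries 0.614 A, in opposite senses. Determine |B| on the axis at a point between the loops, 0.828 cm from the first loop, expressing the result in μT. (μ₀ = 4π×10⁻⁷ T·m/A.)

B ≈ 3.87 μT

Each loop contributes B = μ₀IR²/[2(R²+z²)^(3/2)] on the axis, with z measured from that loop.
Loop 1 (z = 0.00828 m): B₁ = 5.95×10⁻⁶ T. Loop 2 (z = 0.06482 m): B₂ = 2.08×10⁻⁶ T.
The fields oppose: B = |B₁ − B₂| = 3.87×10⁻⁶ T.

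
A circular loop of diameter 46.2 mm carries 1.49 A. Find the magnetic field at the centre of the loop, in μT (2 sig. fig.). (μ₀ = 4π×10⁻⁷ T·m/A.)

B ≈ 41 μT

At the centre of a circular loop the Biot–Savart law gives B = μ₀I/(2R) (so R = 0.0231 m).
B = (4π×10⁻⁷ × 1.49) / (2 × 0.0231) = 4.05×10⁻⁵ T.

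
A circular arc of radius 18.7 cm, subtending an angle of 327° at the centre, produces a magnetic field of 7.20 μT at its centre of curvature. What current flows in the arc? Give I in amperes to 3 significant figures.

For a circular arc, B = μ₀Iφ/(4πR) with φ in radians; here φ = 5.707 rad.
So I = 4πRB/(μ₀φ) = 4π × 0.187 × 7.20×10⁻⁶ / (4π×10⁻⁷ × 5.707) = 2.36 A.

I ≈ 2.36 A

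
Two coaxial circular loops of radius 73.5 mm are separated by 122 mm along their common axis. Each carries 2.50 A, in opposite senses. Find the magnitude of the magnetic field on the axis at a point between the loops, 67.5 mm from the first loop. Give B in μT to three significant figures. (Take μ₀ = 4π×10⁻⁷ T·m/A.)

Each loop contributes B = μ₀IR²/[2(R²+z²)^(3/2)] on the axis, with z measured from that loop.
Loop 1 (z = 0.0675 m): B₁ = 8.54×10⁻⁶ T. Loop 2 (z = 0.0545 m): B₂ = 1.11×10⁻⁵ T.
The fields oppose: B = |B₁ − B₂| = 2.54×10⁻⁶ T.

B ≈ 2.54 μT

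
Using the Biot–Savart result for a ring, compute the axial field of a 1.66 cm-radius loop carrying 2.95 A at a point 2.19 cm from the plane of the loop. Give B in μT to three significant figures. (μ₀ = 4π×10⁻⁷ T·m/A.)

B ≈ 24.6 μT

On the axis of a circular loop, B = μ₀IR² / [2(R²+z²)^(3/2)].
R² + z² = (0.0166)² + (0.0219)² = 0.0007552 m², and (R²+z²)^(3/2) = 2.08×10⁻⁵ m³.
B = (4π×10⁻⁷ × 2.95 × 0.0002756) / (2 × 2.08×10⁻⁵) = 2.46×10⁻⁵ T.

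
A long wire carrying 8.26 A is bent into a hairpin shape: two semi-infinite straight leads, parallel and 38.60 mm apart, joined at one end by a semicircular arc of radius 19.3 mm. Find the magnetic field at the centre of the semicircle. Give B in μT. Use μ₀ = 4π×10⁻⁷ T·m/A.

The semicircular arc contributes B_arc = μ₀I·π/(4πR) = μ₀I/(4R) = 1.34×10⁻⁴ T.
Each semi-infinite lead is at perpendicular distance R = 0.0193 m from the centre, with the perpendicular foot at its near end, so it contributes μ₀I/(4πR); both point the same way, together 8.56×10⁻⁵ T.
Arc and leads all point the same direction: B = 1.34×10⁻⁴ + 8.56×10⁻⁵ = 2.20×10⁻⁴ T.

B ≈ 220 μT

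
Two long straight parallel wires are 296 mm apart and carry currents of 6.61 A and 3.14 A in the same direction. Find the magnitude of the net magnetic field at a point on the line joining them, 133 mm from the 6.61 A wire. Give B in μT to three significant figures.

B ≈ 6.09 μT

Each long wire gives B = μ₀I/(2πd). Distances are d₁ = 0.133 m and d₂ = 0.163 m.
B₁ = 9.94×10⁻⁶ T, B₂ = 3.85×10⁻⁶ T.
Between parallel currents the two contributions point in opposite directions, so they subtract. B = |B₁ − B₂| = |9.94×10⁻⁶ − 3.85×10⁻⁶| = 6.09×10⁻⁶ T.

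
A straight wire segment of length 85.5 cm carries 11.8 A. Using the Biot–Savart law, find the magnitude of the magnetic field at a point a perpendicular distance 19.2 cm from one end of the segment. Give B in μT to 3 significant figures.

B ≈ 6.00 μT

For a finite straight segment, B = (μ₀I/4πd)(sinθ₁ + sinθ₂), where θ₁, θ₂ are the angles from the perpendicular to each end.
The perpendicular foot is at one end, so the two end-offsets along the wire are 0 and L = 0.855 m.
sinθ₁ = 0/√(0²+0.192²) = 0.0000; sinθ₂ = 0.855/√(0.855²+0.192²) = 0.9757.
B = (4π×10⁻⁷ × 11.8) / (4π × 0.192) × (0.0000 + 0.9757) = 6.00×10⁻⁶ T.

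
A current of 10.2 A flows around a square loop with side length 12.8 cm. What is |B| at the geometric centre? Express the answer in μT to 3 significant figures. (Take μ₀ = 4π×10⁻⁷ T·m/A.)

Each side is a finite straight segment at perpendicular distance d = a/(2 tan(π/4)) = 0.064 m from the centre, with end-angles ±π/4.
One side contributes B₁ = (μ₀I/4πd)·2 sin(π/4) = 2.25×10⁻⁵ T.
All 4 sides add in the same direction: B = 4 × 2.25×10⁻⁵ = 9.02×10⁻⁵ T.

B ≈ 90.2 μT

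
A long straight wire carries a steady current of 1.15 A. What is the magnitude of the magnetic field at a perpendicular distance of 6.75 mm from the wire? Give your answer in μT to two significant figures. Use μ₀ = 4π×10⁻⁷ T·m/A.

B ≈ 34 μT

For an infinitely long straight wire, B = μ₀I/(2πd).
B = (4π×10⁻⁷ × 1.15) / (2π × 0.00675) = 3.41×10⁻⁵ T.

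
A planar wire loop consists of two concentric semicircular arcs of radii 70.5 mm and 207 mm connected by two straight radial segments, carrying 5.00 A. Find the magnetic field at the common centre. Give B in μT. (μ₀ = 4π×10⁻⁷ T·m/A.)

The radial connectors point toward the centre, so dl × r̂ = 0 and they contribute nothing.
Each semicircle gives μ₀I/(4R): inner arc 2.23×10⁻⁵ T, outer arc 7.59×10⁻⁶ T.
The two arcs carry current in opposite angular senses, so their fields oppose: B = |2.23×10⁻⁵ − 7.59×10⁻⁶| = 1.47×10⁻⁵ T.

B ≈ 14.7 μT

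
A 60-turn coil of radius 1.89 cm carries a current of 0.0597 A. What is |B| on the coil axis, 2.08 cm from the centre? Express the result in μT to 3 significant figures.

For an N-turn flat coil, B = Nμ₀IR²/[2(R²+z²)^(3/2)] with R = 0.0189 m, z = 0.0208 m.
B = 60 × 6.04×10⁻⁷ T = 3.62×10⁻⁵ T.

B ≈ 36.2 μT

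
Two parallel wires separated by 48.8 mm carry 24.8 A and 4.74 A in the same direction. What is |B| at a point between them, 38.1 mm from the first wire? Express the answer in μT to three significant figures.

Each long wire gives B = μ₀I/(2πd). Distances are d₁ = 0.0381 m and d₂ = 0.0107 m.
B₁ = 1.30×10⁻⁴ T, B₂ = 8.86×10⁻⁵ T.
Between parallel currents the two contributions point in opposite directions, so they subtract. B = |B₁ − B₂| = |1.30×10⁻⁴ − 8.86×10⁻⁵| = 4.16×10⁻⁵ T.

B ≈ 41.6 μT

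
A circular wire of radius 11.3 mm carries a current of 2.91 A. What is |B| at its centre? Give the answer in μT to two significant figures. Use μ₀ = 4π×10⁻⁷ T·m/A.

At the centre of a circular loop the Biot–Savart law gives B = μ₀I/(2R).
B = (4π×10⁻⁷ × 2.91) / (2 × 0.0113) = 1.62×10⁻⁴ T.

B ≈ 160 μT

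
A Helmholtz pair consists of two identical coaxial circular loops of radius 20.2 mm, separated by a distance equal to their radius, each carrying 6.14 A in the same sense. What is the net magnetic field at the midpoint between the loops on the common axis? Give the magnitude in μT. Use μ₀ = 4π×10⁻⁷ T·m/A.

Each loop contributes B = μ₀IR²/[2(R²+z²)^(3/2)] on the axis, with z measured from that loop.
Loop 1 (z = 0.0101 m): B₁ = 1.37×10⁻⁴ T. Loop 2 (z = 0.0101 m): B₂ = 1.37×10⁻⁴ T.
The fields add: B = B₁ + B₂ = 2.73×10⁻⁴ T.

B ≈ 273 μT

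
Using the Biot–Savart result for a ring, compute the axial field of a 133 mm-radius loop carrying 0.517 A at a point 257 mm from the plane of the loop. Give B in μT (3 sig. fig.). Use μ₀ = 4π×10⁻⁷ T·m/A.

On the axis of a circular loop, B = μ₀IR² / [2(R²+z²)^(3/2)].
R² + z² = (0.133)² + (0.257)² = 0.08374 m², and (R²+z²)^(3/2) = 2.42×10⁻² m³.
B = (4π×10⁻⁷ × 0.517 × 0.01769) / (2 × 2.42×10⁻²) = 2.37×10⁻⁷ T.

B ≈ 0.237 μT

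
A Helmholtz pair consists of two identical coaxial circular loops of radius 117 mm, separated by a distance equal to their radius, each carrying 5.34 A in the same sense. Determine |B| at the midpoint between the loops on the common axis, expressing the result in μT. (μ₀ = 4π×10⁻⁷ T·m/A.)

Each loop contributes B = μ₀IR²/[2(R²+z²)^(3/2)] on the axis, with z measured from that loop.
Loop 1 (z = 0.0585 m): B₁ = 2.05×10⁻⁵ T. Loop 2 (z = 0.0585 m): B₂ = 2.05×10⁻⁵ T.
The fields add: B = B₁ + B₂ = 4.10×10⁻⁵ T.

B ≈ 41.0 μT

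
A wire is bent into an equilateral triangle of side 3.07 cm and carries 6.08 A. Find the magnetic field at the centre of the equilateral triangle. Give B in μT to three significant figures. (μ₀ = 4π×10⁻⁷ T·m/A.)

Each side is a finite straight segment at perpendicular distance d = a/(2 tan(π/3)) = 0.008862 m from the centre, with end-angles ±π/3.
One side contributes B₁ = (μ₀I/4πd)·2 sin(π/3) = 1.19×10⁻⁴ T.
All 3 sides add in the same direction: B = 3 × 1.19×10⁻⁴ = 3.56×10⁻⁴ T.

B ≈ 356 μT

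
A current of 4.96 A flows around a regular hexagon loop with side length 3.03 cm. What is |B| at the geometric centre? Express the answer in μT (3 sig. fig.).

Each side is a finite straight segment at perpendicular distance d = a/(2 tan(π/6)) = 0.02624 m from the centre, with end-angles ±π/6.
One side contributes B₁ = (μ₀I/4πd)·2 sin(π/6) = 1.89×10⁻⁵ T.
All 6 sides add in the same direction: B = 6 × 1.89×10⁻⁵ = 1.13×10⁻⁴ T.

B ≈ 113 μT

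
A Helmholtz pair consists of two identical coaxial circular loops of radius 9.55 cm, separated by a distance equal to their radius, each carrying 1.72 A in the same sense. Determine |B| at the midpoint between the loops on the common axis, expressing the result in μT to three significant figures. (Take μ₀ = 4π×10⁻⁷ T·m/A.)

Each loop contributes B = μ₀IR²/[2(R²+z²)^(3/2)] on the axis, with z measured from that loop.
Loop 1 (z = 0.04775 m): B₁ = 8.10×10⁻⁶ T. Loop 2 (z = 0.04775 m): B₂ = 8.10×10⁻⁶ T.
The fields add: B = B₁ + B₂ = 1.62×10⁻⁵ T.

B ≈ 16.2 μT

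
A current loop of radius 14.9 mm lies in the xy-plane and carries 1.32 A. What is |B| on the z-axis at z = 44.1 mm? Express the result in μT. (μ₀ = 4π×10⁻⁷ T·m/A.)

B ≈ 1.83 μT

On the axis of a circular loop, B = μ₀IR² / [2(R²+z²)^(3/2)].
R² + z² = (0.0149)² + (0.0441)² = 0.002167 m², and (R²+z²)^(3/2) = 1.01×10⁻⁴ m³.
B = (4π×10⁻⁷ × 1.32 × 0.000222) / (2 × 1.01×10⁻⁴) = 1.83×10⁻⁶ T.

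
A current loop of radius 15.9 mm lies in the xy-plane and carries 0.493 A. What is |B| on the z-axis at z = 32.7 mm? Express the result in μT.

On the axis of a circular loop, B = μ₀IR² / [2(R²+z²)^(3/2)].
R² + z² = (0.0159)² + (0.0327)² = 0.001322 m², and (R²+z²)^(3/2) = 4.81×10⁻⁵ m³.
B = (4π×10⁻⁷ × 0.493 × 0.0002528) / (2 × 4.81×10⁻⁵) = 1.63×10⁻⁶ T.

B ≈ 1.63 μT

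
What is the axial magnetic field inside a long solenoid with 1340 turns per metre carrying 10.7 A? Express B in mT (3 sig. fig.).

B ≈ 18.0 mT

Inside a long solenoid, B = μ₀nI with n = 1340 turns/m.
B = 4π×10⁻⁷ × 1340 × 10.7 = 1.80×10⁻² T.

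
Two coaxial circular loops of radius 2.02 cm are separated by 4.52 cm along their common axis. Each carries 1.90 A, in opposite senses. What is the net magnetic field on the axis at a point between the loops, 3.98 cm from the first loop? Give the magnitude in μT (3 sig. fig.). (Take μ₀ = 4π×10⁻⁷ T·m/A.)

B ≈ 47.8 μT

Each loop contributes B = μ₀IR²/[2(R²+z²)^(3/2)] on the axis, with z measured from that loop.
Loop 1 (z = 0.0398 m): B₁ = 5.48×10⁻⁶ T. Loop 2 (z = 0.0054 m): B₂ = 5.33×10⁻⁵ T.
The fields oppose: B = |B₁ − B₂| = 4.78×10⁻⁵ T.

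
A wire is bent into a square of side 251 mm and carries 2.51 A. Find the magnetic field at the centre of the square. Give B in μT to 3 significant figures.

B ≈ 11.3 μT

Each side is a finite straight segment at perpendicular distance d = a/(2 tan(π/4)) = 0.1255 m from the centre, with end-angles ±π/4.
One side contributes B₁ = (μ₀I/4πd)·2 sin(π/4) = 2.83×10⁻⁶ T.
All 4 sides add in the same direction: B = 4 × 2.83×10⁻⁶ = 1.13×10⁻⁵ T.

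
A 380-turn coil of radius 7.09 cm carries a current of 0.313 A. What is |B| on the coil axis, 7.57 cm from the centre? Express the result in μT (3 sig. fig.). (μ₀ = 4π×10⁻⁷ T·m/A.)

For an N-turn flat coil, B = Nμ₀IR²/[2(R²+z²)^(3/2)] with R = 0.0709 m, z = 0.0757 m.
B = 380 × 8.86×10⁻⁷ T = 3.37×10⁻⁴ T.

B ≈ 337 μT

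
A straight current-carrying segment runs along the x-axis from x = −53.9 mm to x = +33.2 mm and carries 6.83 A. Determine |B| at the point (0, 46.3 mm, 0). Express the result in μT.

B ≈ 19.8 μT

For a finite straight segment, B = (μ₀I/4πd)(sinθ₁ + sinθ₂), where θ₁, θ₂ are the angles from the perpendicular to each end.
The perpendicular distance is d = 0.0463 m; the end-offsets along the wire are a = 0.0539 m and b = 0.0332 m.
sinθ₁ = 0.0539/√(0.0539²+0.0463²) = 0.7586; sinθ₂ = 0.0332/√(0.0332²+0.0463²) = 0.5827.
B = (4π×10⁻⁷ × 6.83) / (4π × 0.0463) × (0.7586 + 0.5827) = 1.98×10⁻⁵ T.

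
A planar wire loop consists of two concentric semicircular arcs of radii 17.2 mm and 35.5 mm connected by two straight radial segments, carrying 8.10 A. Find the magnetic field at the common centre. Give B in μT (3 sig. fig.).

The radial connectors point toward the centre, so dl × r̂ = 0 and they contribute nothing.
Each semicircle gives μ₀I/(4R): inner arc 1.48×10⁻⁴ T, outer arc 7.17×10⁻⁵ T.
The two arcs carry current in opposite angular senses, so their fields oppose: B = |1.48×10⁻⁴ − 7.17×10⁻⁵| = 7.63×10⁻⁵ T.

B ≈ 76.3 μT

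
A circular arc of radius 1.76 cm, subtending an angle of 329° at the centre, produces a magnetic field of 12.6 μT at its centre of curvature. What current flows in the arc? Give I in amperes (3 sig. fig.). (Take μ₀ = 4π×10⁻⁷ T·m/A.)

I ≈ 0.386 A

For a circular arc, B = μ₀Iφ/(4πR) with φ in radians; here φ = 5.742 rad.
So I = 4πRB/(μ₀φ) = 4π × 0.0176 × 1.26×10⁻⁵ / (4π×10⁻⁷ × 5.742) = 0.386 A.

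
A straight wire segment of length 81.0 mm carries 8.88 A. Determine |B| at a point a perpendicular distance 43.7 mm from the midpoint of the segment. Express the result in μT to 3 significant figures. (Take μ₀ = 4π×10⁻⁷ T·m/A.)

B ≈ 27.6 μT

For a finite straight segment, B = (μ₀I/4πd)(sinθ₁ + sinθ₂), where θ₁, θ₂ are the angles from the perpendicular to each end.
The perpendicular from the point meets the wire at its midpoint, so each end is L/2 = 0.0405 m away along the wire.
sinθ₁ = 0.0405/√(0.0405²+0.0437²) = 0.6797; sinθ₂ = 0.0405/√(0.0405²+0.0437²) = 0.6797.
B = (4π×10⁻⁷ × 8.88) / (4π × 0.0437) × (0.6797 + 0.6797) = 2.76×10⁻⁵ T.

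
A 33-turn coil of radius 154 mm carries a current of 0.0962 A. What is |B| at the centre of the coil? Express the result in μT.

For an N-turn flat coil, B = Nμ₀I/(2R) with R = 0.154 m.
B = 33 × 3.92×10⁻⁷ T = 1.30×10⁻⁵ T.

B ≈ 13.0 μT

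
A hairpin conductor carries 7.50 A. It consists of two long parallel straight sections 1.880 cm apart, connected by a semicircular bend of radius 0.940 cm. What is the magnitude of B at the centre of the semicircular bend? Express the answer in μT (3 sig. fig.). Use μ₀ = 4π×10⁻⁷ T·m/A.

The semicircular arc contributes B_arc = μ₀I·π/(4πR) = μ₀I/(4R) = 2.51×10⁻⁴ T.
Each semi-infinite lead is at perpendicular distance R = 0.0094 m from the centre, with the perpendicular foot at its near end, so it contributes μ₀I/(4πR); both point the same way, together 1.60×10⁻⁴ T.
Arc and leads all point the same direction: B = 2.51×10⁻⁴ + 1.60×10⁻⁴ = 4.10×10⁻⁴ T.

B ≈ 410 μT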